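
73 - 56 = 17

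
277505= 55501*5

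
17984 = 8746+9238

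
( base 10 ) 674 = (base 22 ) 18e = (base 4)22202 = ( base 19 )1g9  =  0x2A2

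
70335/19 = 3701 + 16/19 = 3701.84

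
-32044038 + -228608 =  - 32272646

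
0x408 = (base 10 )1032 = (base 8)2010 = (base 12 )720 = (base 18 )336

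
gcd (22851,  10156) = 2539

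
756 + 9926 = 10682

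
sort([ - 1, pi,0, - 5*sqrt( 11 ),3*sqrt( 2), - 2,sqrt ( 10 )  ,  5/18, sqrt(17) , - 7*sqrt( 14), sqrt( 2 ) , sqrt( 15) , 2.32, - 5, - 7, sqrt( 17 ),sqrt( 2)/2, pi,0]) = [ - 7* sqrt( 14 ), - 5*sqrt (11 ) ,-7,-5, - 2, - 1,0  ,  0, 5/18 , sqrt( 2 ) /2,sqrt( 2) , 2.32, pi, pi,sqrt( 10), sqrt (15), sqrt( 17 ),sqrt ( 17),3 * sqrt( 2 )]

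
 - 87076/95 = -917 + 39/95 = - 916.59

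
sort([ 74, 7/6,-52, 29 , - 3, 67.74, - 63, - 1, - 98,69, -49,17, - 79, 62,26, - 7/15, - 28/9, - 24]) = [ - 98, - 79, - 63, - 52 , - 49,  -  24, - 28/9,-3, - 1, - 7/15, 7/6, 17, 26,29, 62,  67.74,69,74 ] 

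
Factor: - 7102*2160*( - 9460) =2^7*3^3*5^2*11^1*43^1*53^1* 67^1=145119427200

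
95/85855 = 19/17171 = 0.00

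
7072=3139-  -  3933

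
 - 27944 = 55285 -83229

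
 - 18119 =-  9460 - 8659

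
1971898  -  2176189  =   - 204291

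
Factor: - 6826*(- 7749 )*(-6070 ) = - 321070671180 =- 2^2*3^3*5^1*7^1 * 41^1*607^1*3413^1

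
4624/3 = 4624/3 = 1541.33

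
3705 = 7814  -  4109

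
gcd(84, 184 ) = 4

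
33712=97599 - 63887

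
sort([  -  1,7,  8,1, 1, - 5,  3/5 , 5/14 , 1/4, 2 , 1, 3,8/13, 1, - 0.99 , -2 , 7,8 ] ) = [-5, - 2, - 1, - 0.99,1/4,  5/14 , 3/5, 8/13,1, 1,1 , 1 , 2, 3,7 , 7,8, 8 ]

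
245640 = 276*890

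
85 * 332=28220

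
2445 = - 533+2978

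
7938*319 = 2532222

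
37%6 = 1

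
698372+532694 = 1231066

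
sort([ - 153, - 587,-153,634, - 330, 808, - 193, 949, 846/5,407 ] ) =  [ - 587, - 330, - 193, - 153, - 153, 846/5,  407, 634,808,949 ] 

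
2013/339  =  5+106/113 = 5.94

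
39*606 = 23634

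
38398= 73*526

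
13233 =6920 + 6313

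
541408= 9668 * 56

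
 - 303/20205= -101/6735 = -0.01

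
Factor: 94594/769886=13^( - 1 )*29611^( - 1)*47297^1 = 47297/384943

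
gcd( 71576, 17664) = 184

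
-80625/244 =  - 80625/244 = -330.43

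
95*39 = 3705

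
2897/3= 2897/3 = 965.67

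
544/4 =136 = 136.00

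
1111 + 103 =1214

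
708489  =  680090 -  - 28399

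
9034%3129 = 2776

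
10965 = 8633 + 2332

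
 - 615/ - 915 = 41/61 = 0.67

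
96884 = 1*96884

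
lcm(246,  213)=17466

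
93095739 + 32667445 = 125763184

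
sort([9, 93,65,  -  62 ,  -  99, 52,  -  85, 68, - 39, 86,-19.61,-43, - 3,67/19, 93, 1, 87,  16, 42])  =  [ - 99, - 85, - 62, - 43, - 39,  -  19.61, - 3, 1, 67/19,9, 16,42, 52,65, 68, 86,87,93, 93]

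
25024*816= 20419584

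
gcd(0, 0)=0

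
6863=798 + 6065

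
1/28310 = 1/28310=0.00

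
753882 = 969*778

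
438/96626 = 219/48313= 0.00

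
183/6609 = 61/2203 = 0.03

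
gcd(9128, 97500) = 4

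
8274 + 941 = 9215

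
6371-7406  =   - 1035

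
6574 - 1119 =5455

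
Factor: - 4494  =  -2^1*3^1*7^1*107^1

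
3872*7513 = 29090336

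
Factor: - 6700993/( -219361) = 13^1 * 109^1  *4729^1*219361^( - 1) 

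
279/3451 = 279/3451 = 0.08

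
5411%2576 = 259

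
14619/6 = 4873/2 = 2436.50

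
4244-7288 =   -  3044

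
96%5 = 1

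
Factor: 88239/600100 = 2^( - 2 )*3^1*5^ ( - 2)*17^(  -  1 ) * 67^1*353^(-1)*439^1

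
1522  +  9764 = 11286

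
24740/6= 4123 +1/3 =4123.33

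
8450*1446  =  12218700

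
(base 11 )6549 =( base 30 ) 9i4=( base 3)102212011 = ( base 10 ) 8644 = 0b10000111000100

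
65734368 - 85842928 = -20108560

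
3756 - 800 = 2956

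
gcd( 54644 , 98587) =1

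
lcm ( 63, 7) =63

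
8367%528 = 447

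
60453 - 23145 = 37308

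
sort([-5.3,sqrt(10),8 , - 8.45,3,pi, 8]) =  [ - 8.45, - 5.3,3,pi,sqrt( 10 ), 8, 8]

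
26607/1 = 26607 = 26607.00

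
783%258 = 9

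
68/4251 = 68/4251 = 0.02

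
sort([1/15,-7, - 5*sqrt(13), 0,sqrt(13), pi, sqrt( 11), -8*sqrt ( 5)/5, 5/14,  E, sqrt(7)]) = [ -5*sqrt( 13), - 7, - 8*sqrt(5)/5, 0 , 1/15, 5/14, sqrt( 7 ),  E,  pi , sqrt(11 ), sqrt(13 ) ] 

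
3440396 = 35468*97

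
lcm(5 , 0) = 0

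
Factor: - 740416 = -2^6*23^1*503^1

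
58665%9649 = 771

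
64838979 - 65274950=-435971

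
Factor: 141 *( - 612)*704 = -60749568 = - 2^8*3^3*11^1*17^1*47^1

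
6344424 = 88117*72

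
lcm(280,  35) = 280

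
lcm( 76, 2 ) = 76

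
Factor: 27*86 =2322 = 2^1*3^3 *43^1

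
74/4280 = 37/2140 = 0.02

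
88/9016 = 11/1127 = 0.01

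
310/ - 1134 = -1 + 412/567=- 0.27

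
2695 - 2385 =310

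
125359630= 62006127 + 63353503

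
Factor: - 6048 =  - 2^5*3^3*7^1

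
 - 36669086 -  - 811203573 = 774534487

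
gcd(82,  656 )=82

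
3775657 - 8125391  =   - 4349734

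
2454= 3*818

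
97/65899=97/65899 = 0.00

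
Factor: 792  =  2^3*3^2*11^1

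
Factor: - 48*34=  - 1632= - 2^5*3^1*17^1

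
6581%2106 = 263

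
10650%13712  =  10650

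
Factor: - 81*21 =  - 3^5*7^1 = -1701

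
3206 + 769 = 3975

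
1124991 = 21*53571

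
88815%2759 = 527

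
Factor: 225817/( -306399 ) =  - 241/327 = -  3^( - 1) * 109^( -1)*  241^1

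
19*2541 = 48279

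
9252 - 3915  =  5337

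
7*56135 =392945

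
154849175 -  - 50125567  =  204974742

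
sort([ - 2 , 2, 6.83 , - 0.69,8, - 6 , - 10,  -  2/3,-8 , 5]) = [-10, - 8, - 6,  -  2, - 0.69, - 2/3, 2,  5, 6.83, 8]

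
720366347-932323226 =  - 211956879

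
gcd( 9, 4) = 1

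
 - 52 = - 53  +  1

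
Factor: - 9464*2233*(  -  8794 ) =2^4*7^2*11^1 * 13^2 * 29^1*4397^1 =185844586928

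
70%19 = 13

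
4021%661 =55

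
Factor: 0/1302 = 0^1= 0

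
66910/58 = 33455/29 = 1153.62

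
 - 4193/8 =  - 525+7/8 = -  524.12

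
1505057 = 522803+982254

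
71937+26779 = 98716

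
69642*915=63722430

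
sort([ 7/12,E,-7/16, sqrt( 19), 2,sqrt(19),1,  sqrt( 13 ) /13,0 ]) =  [ - 7/16 , 0,sqrt( 13) /13,  7/12,1,2,E, sqrt(19 ), sqrt (19)] 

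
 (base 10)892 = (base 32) RS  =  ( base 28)13O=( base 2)1101111100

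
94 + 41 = 135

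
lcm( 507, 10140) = 10140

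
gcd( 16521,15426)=3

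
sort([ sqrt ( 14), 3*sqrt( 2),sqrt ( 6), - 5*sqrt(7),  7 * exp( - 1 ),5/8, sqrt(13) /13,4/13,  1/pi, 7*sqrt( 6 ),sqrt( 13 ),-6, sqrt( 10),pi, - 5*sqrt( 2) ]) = [  -  5*sqrt( 7) , - 5*sqrt(2) , - 6,  sqrt(13) /13,4/13, 1/pi , 5/8, sqrt( 6 ), 7 * exp( - 1), pi, sqrt(10),sqrt(13),sqrt(14),3*sqrt( 2 ),7*sqrt( 6) ] 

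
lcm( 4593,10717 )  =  32151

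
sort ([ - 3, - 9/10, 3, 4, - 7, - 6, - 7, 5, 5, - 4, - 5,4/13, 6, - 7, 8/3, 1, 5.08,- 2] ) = [ - 7,-7, - 7, -6, - 5, - 4 , - 3,-2, - 9/10, 4/13,  1, 8/3, 3,4,5, 5,5.08 , 6 ]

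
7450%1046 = 128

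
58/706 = 29/353 = 0.08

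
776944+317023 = 1093967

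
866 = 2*433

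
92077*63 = 5800851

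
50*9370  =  468500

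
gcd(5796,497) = 7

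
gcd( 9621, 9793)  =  1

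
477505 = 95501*5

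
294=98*3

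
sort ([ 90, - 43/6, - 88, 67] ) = [-88, - 43/6,67,90 ] 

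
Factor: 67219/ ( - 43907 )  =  -23^( - 2)*83^( - 1) * 67219^1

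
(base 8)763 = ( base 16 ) 1F3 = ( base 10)499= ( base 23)lg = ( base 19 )175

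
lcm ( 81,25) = 2025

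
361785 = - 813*( - 445)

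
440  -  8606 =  - 8166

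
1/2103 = 1/2103=0.00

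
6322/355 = 17 + 287/355 = 17.81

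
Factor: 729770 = 2^1 * 5^1*72977^1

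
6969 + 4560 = 11529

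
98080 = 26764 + 71316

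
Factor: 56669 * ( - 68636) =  - 2^2*61^1*929^1 * 17159^1 = - 3889533484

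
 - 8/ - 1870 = 4/935 = 0.00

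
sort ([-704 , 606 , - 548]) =[ - 704,-548,606]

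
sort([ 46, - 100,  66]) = [ - 100, 46, 66]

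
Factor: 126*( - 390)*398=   -  19557720=- 2^3*3^3*5^1*7^1*13^1*199^1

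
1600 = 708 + 892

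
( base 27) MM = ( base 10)616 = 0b1001101000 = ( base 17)224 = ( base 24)11g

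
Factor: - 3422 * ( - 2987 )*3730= 2^2*5^1 * 29^2  *59^1 * 103^1 * 373^1   =  38126247220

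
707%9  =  5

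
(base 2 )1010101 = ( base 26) 37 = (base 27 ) 34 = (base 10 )85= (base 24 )3d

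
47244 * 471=22251924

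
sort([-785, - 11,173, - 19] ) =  [  -  785, - 19, - 11,  173] 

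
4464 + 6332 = 10796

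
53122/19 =53122/19= 2795.89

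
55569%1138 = 945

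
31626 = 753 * 42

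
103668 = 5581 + 98087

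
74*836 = 61864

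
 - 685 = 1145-1830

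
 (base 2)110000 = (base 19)2A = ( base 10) 48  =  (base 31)1H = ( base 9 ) 53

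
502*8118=4075236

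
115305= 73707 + 41598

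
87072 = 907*96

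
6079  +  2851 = 8930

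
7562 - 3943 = 3619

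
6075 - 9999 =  - 3924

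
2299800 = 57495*40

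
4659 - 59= 4600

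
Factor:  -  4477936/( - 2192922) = 2238968/1096461  =  2^3*3^ (-2)* 17^1*29^ (  -  1)* 101^1*163^1*4201^(-1) 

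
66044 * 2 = 132088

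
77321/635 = 121 + 486/635  =  121.77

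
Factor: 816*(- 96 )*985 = - 77160960 = - 2^9*3^2*5^1*17^1*197^1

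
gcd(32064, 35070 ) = 1002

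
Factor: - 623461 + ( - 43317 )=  - 2^1  *7^1*97^1 * 491^1 = - 666778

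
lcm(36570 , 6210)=329130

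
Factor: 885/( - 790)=-177/158 = - 2^( - 1)*3^1*59^1*79^ ( - 1 )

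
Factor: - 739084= - 2^2 * 43^1*4297^1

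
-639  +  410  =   - 229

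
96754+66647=163401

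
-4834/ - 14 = 345+2/7 = 345.29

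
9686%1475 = 836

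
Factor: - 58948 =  - 2^2*14737^1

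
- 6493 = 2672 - 9165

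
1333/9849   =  1333/9849   =  0.14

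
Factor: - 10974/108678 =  - 31/307 = -  31^1*307^(-1 ) 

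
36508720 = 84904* 430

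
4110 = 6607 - 2497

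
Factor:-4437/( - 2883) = 1479/961 = 3^1*17^1 * 29^1*31^(-2)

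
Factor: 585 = 3^2*5^1 * 13^1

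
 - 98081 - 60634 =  - 158715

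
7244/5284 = 1811/1321 = 1.37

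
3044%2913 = 131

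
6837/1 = 6837 = 6837.00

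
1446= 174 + 1272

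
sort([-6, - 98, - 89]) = [ - 98,  -  89, - 6 ]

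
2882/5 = 576 + 2/5= 576.40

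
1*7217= 7217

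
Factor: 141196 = 2^2*11^1 * 3209^1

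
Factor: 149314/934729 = 2^1*11^2*239^(-1 )*617^1*3911^( - 1)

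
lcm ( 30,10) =30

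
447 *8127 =3632769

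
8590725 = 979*8775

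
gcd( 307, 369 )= 1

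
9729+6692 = 16421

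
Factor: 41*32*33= 43296 = 2^5* 3^1*11^1*41^1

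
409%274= 135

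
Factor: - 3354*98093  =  - 2^1*3^1*13^1*43^1*233^1 * 421^1 = - 329003922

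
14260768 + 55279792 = 69540560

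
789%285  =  219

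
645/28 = 645/28 = 23.04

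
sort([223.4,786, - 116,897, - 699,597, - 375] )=[ - 699, - 375, - 116, 223.4, 597,786,897 ] 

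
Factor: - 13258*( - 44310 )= 2^2*3^1*5^1*7^2*211^1*947^1 = 587461980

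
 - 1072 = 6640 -7712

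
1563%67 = 22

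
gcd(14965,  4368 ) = 1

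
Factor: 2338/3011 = 2^1*7^1*167^1*3011^(-1)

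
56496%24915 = 6666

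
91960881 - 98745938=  - 6785057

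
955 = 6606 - 5651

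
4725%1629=1467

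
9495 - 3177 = 6318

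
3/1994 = 3/1994 = 0.00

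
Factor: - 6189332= - 2^2*293^1* 5281^1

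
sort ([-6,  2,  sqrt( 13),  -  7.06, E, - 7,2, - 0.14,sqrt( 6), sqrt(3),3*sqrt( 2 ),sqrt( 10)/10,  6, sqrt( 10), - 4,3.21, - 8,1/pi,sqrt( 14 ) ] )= [ - 8, - 7.06, - 7, - 6, - 4, - 0.14 , sqrt( 10 ) /10,1/pi, sqrt( 3),2,2, sqrt(6), E,sqrt( 10), 3.21,sqrt(13), sqrt ( 14 ),3*sqrt( 2), 6 ] 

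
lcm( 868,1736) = 1736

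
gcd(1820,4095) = 455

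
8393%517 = 121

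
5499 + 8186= 13685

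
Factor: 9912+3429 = 3^1*4447^1  =  13341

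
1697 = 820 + 877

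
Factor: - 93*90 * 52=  - 2^3*3^3*5^1 *13^1*31^1= - 435240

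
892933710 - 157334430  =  735599280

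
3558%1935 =1623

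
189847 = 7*27121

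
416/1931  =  416/1931 = 0.22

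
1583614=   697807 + 885807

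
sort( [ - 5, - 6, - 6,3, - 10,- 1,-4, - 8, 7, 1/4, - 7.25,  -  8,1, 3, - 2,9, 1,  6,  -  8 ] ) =[ - 10, - 8, - 8, - 8, - 7.25, - 6, - 6, - 5, - 4, - 2,-1, 1/4,1,1, 3, 3, 6,  7, 9 ] 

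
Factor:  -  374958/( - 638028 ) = 2^ ( - 1)*479^(-1 )* 563^1 = 563/958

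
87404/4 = 21851= 21851.00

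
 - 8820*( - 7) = 61740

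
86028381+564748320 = 650776701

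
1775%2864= 1775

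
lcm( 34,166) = 2822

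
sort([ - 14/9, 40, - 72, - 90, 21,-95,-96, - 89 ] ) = [-96, - 95 , - 90,-89, - 72, - 14/9,21,40]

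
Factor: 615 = 3^1 * 5^1 * 41^1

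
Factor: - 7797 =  - 3^1 *23^1*113^1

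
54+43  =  97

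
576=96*6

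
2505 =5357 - 2852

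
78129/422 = 185 + 59/422  =  185.14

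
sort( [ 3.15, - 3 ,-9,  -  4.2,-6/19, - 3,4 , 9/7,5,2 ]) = [ - 9 , - 4.2, - 3 , - 3,  -  6/19 , 9/7,2, 3.15,4, 5 ]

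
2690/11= 2690/11 = 244.55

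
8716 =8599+117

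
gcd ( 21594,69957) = 3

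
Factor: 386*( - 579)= - 223494 = -2^1*3^1 *193^2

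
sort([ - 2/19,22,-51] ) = [ - 51, - 2/19,  22] 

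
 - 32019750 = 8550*( - 3745) 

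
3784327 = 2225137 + 1559190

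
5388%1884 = 1620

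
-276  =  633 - 909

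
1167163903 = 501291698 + 665872205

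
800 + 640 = 1440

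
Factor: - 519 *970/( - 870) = 16781/29 = 29^( - 1 ) * 97^1*173^1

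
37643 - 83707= - 46064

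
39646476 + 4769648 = 44416124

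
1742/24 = 72 + 7/12 = 72.58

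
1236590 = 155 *7978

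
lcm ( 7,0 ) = 0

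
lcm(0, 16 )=0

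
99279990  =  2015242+97264748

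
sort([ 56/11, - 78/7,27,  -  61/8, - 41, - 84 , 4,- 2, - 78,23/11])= [ - 84, - 78 ,- 41, - 78/7, - 61/8, - 2,23/11,4 , 56/11, 27 ] 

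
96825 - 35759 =61066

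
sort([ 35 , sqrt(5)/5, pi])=[ sqrt(5)/5, pi, 35 ]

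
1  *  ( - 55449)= - 55449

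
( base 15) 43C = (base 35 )rc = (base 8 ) 1675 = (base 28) 165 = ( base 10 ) 957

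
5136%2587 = 2549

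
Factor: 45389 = 45389^1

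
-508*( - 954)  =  484632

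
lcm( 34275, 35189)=2639175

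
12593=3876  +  8717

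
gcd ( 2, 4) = 2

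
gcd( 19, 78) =1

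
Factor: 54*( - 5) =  - 2^1* 3^3*5^1 = - 270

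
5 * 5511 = 27555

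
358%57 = 16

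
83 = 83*1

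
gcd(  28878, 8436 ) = 6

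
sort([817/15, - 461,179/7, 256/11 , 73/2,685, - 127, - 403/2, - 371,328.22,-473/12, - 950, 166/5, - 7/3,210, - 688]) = [ - 950,-688 , - 461, - 371  , - 403/2, - 127  ,-473/12, - 7/3,256/11 , 179/7, 166/5,73/2,817/15 , 210, 328.22 , 685 ] 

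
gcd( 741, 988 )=247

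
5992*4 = 23968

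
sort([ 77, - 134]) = [  -  134,77 ]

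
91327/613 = 148 + 603/613 = 148.98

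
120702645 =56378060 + 64324585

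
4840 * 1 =4840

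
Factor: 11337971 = 31^1  *  59^1*6199^1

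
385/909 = 385/909 = 0.42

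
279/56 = 279/56 = 4.98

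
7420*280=2077600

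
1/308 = 1/308 = 0.00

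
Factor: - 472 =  - 2^3*59^1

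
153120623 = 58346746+94773877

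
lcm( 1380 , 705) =64860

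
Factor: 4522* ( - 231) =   -  2^1*3^1*7^2*11^1*17^1*19^1 = - 1044582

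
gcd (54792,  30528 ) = 72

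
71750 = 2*35875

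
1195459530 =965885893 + 229573637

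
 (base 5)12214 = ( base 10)934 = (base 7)2503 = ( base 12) 65a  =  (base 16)3A6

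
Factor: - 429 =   -  3^1* 11^1*13^1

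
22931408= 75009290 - 52077882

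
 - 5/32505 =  - 1 + 6500/6501 = - 0.00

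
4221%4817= 4221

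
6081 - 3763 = 2318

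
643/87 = 643/87= 7.39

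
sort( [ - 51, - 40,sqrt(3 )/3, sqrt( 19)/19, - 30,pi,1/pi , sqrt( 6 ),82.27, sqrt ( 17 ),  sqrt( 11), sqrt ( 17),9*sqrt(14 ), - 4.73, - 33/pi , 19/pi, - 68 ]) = [ - 68,  -  51,-40, - 30,-33/pi, - 4.73,sqrt (19)/19, 1/pi, sqrt(3 ) /3, sqrt(6) , pi,sqrt(11),sqrt ( 17 ),sqrt(17 ),19/pi,9*sqrt( 14 ),82.27]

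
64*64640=4136960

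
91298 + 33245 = 124543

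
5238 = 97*54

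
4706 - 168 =4538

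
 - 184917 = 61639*( - 3)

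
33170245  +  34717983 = 67888228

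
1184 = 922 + 262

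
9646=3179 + 6467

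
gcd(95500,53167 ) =1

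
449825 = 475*947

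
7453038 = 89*83742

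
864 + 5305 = 6169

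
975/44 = 22 + 7/44 = 22.16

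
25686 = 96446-70760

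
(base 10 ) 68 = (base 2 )1000100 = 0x44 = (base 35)1X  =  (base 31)26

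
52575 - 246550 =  - 193975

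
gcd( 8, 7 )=1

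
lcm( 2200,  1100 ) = 2200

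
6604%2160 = 124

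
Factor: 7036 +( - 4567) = 2469 = 3^1*823^1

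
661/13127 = 661/13127 = 0.05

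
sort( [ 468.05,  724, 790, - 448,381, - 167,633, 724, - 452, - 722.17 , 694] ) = [-722.17, - 452, - 448,-167 , 381 , 468.05, 633 , 694 , 724 , 724,790] 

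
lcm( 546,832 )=17472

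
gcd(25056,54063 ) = 9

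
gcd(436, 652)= 4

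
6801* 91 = 618891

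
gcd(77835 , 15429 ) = 3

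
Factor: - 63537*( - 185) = 3^1*5^1*37^1 *21179^1 = 11754345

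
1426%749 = 677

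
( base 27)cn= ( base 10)347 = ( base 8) 533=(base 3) 110212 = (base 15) 182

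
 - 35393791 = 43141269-78535060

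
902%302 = 298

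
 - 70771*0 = 0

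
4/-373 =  - 1 + 369/373=-  0.01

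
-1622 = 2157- 3779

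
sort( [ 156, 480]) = [156,480 ]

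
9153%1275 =228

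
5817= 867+4950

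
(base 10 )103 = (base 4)1213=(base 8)147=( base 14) 75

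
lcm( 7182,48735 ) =682290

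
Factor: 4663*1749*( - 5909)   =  -3^1*11^1*19^1*53^1*311^1*4663^1 = - 48191363583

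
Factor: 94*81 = 2^1*3^4 * 47^1 = 7614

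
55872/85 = 55872/85 = 657.32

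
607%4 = 3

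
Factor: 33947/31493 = 83/77 =7^( - 1)*11^( - 1)*83^1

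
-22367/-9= 2485+2/9=2485.22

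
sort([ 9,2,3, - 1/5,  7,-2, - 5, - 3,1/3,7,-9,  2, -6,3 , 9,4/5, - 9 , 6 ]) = [-9, - 9, - 6,-5, - 3,  -  2,  -  1/5,1/3,4/5,2,2,3,3,  6, 7, 7,  9, 9]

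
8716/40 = 217 + 9/10= 217.90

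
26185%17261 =8924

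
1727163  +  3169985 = 4897148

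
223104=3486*64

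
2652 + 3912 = 6564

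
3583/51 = 3583/51=70.25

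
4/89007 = 4/89007 = 0.00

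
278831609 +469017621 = 747849230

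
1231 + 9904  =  11135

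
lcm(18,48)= 144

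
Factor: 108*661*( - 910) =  - 2^3 * 3^3*5^1*7^1*13^1*661^1 = - 64963080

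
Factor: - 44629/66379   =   - 13^1*41^( - 1 ) * 1619^(-1 )*3433^1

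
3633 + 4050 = 7683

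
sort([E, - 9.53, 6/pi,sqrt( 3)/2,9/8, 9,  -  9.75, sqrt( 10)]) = [  -  9.75,  -  9.53,sqrt( 3) /2,9/8, 6/pi, E, sqrt( 10 ),  9 ] 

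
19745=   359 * 55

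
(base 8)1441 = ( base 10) 801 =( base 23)1bj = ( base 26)14L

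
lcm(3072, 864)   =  27648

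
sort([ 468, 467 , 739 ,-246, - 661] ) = [ - 661,-246, 467, 468 , 739 ]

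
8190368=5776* 1418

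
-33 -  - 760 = 727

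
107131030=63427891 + 43703139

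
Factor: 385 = 5^1*7^1*11^1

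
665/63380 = 133/12676 = 0.01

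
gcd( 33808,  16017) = 1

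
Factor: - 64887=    - 3^1*43^1*  503^1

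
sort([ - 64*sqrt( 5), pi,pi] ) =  [ - 64*sqrt( 5), pi, pi ] 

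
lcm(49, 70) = 490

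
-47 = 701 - 748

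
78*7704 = 600912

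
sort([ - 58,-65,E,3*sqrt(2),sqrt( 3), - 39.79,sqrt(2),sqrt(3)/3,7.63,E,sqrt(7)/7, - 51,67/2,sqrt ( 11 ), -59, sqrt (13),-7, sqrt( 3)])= [ - 65,-59, - 58, - 51,-39.79,-7,sqrt(7)/7,  sqrt( 3 ) /3,  sqrt( 2 ),sqrt (3 ), sqrt( 3),E,E,sqrt( 11),  sqrt (13), 3 * sqrt(2), 7.63, 67/2]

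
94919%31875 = 31169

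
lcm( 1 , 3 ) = 3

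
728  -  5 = 723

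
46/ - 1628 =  - 23/814=   - 0.03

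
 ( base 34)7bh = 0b10000100100011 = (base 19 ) 1499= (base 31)8pk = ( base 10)8483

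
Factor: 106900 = 2^2*5^2*  1069^1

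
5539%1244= 563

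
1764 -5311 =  - 3547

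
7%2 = 1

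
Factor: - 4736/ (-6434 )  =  2368/3217 = 2^6*37^1*3217^( -1)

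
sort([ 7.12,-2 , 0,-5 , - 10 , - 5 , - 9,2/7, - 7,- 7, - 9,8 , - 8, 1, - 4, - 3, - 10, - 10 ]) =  [  -  10, - 10, - 10, - 9, - 9, -8,-7 , - 7,-5 , - 5 ,-4, - 3, - 2,0 , 2/7, 1 , 7.12 , 8]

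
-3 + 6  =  3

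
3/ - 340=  - 3/340  =  - 0.01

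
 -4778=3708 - 8486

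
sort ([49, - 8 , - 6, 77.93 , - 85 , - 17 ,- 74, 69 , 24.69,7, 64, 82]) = [ - 85, - 74, - 17, - 8, - 6,7,24.69 , 49,64, 69 , 77.93, 82]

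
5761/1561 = 823/223 = 3.69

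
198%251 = 198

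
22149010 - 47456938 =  - 25307928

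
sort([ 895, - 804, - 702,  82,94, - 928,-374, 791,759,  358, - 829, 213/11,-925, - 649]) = [ - 928 , - 925, - 829, -804, - 702,  -  649, - 374, 213/11,82,94, 358 , 759, 791,  895]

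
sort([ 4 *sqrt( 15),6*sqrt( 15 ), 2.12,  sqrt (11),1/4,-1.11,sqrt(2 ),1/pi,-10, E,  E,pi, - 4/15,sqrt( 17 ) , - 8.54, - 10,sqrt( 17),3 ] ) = [ - 10, - 10, - 8.54, - 1.11, - 4/15 , 1/4 , 1/pi,sqrt ( 2 ), 2.12 , E, E,  3, pi,sqrt( 11), sqrt( 17),sqrt( 17 ),4*sqrt(15),6*sqrt( 15) ]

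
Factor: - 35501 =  - 131^1*271^1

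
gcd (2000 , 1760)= 80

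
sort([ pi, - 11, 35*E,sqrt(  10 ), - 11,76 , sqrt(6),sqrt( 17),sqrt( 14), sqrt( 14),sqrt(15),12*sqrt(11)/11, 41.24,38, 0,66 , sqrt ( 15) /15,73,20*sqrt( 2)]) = [ - 11, - 11,0,sqrt(15) /15,  sqrt (6), pi,sqrt( 10), 12*sqrt( 11)/11,sqrt(14), sqrt(14),sqrt(15),sqrt(17), 20*sqrt( 2),38 , 41.24,66,73,76,35 *E ]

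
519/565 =519/565=0.92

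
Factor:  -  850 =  - 2^1* 5^2*17^1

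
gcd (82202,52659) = 1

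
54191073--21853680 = 76044753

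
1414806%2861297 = 1414806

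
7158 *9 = 64422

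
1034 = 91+943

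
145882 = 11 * 13262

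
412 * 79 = 32548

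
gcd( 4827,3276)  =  3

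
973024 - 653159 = 319865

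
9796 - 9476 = 320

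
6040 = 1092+4948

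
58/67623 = 58/67623 = 0.00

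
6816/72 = 284/3 = 94.67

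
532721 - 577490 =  - 44769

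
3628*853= 3094684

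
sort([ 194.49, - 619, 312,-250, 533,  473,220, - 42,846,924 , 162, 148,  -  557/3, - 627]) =[-627, - 619, - 250  , - 557/3, - 42, 148, 162, 194.49, 220, 312, 473, 533, 846, 924]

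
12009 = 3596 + 8413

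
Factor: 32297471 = 32297471^1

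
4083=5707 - 1624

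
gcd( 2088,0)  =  2088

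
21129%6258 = 2355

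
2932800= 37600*78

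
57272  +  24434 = 81706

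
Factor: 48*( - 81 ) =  - 2^4*3^5 = -  3888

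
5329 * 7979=42520091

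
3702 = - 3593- - 7295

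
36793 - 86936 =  - 50143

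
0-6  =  -6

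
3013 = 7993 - 4980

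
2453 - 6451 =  - 3998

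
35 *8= 280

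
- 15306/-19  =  805+11/19  =  805.58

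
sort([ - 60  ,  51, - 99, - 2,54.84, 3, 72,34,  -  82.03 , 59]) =[ - 99, - 82.03, - 60, - 2, 3,34,51, 54.84,59,  72]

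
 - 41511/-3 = 13837/1= 13837.00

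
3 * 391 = 1173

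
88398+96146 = 184544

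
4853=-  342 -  - 5195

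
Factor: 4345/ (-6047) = - 5^1 * 11^1*79^1*6047^( - 1)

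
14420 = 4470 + 9950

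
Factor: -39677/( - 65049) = 3^(-1 ) *11^1*3607^1* 21683^( - 1 ) 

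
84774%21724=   19602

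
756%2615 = 756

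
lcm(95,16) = 1520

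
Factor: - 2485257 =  - 3^1*19^1*59^1*739^1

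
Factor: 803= 11^1*73^1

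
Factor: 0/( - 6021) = 0^1 = 0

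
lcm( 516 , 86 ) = 516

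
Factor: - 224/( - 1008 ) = 2/9 = 2^1*3^(  -  2 ) 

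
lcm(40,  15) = 120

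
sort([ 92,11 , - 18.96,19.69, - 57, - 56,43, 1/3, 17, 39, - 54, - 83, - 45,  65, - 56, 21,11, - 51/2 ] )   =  [  -  83, - 57, - 56, - 56, - 54, - 45,-51/2, - 18.96,  1/3,  11 , 11 , 17 , 19.69 , 21, 39, 43,65,  92 ]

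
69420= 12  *5785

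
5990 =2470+3520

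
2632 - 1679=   953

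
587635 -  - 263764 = 851399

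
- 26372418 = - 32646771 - -6274353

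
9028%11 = 8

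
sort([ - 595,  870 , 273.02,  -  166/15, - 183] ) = [-595,-183,-166/15,  273.02 , 870]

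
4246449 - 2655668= 1590781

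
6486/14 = 463 + 2/7= 463.29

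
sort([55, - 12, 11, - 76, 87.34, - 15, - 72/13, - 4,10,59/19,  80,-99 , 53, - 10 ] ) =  [-99, - 76, - 15, - 12, - 10, - 72/13, - 4, 59/19, 10, 11,53,  55,80, 87.34]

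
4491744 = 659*6816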